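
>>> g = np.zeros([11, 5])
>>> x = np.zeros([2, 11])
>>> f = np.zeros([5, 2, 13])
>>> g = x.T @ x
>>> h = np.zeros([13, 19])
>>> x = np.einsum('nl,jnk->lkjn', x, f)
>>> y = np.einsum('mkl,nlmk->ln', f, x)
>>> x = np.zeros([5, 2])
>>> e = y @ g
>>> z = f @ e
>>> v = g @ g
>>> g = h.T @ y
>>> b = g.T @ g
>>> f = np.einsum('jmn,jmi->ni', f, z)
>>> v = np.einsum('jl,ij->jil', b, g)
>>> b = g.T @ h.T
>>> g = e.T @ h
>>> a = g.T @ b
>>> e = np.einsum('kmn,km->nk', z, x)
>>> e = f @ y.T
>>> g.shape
(11, 19)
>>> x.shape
(5, 2)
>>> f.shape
(13, 11)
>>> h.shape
(13, 19)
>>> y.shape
(13, 11)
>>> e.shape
(13, 13)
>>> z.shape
(5, 2, 11)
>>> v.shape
(11, 19, 11)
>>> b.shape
(11, 13)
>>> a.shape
(19, 13)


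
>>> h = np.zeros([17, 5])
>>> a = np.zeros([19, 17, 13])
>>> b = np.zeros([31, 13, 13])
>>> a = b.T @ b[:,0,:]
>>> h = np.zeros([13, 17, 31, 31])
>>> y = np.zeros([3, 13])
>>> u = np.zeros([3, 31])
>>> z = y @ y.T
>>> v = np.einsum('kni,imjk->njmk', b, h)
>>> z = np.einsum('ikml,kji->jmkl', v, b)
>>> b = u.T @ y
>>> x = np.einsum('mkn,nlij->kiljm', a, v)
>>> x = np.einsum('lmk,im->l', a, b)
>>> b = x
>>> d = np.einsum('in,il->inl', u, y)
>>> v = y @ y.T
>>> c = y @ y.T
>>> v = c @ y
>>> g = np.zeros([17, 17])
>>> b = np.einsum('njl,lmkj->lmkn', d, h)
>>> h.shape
(13, 17, 31, 31)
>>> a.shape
(13, 13, 13)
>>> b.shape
(13, 17, 31, 3)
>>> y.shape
(3, 13)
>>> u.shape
(3, 31)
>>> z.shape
(13, 17, 31, 31)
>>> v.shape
(3, 13)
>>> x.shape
(13,)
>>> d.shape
(3, 31, 13)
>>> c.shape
(3, 3)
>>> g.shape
(17, 17)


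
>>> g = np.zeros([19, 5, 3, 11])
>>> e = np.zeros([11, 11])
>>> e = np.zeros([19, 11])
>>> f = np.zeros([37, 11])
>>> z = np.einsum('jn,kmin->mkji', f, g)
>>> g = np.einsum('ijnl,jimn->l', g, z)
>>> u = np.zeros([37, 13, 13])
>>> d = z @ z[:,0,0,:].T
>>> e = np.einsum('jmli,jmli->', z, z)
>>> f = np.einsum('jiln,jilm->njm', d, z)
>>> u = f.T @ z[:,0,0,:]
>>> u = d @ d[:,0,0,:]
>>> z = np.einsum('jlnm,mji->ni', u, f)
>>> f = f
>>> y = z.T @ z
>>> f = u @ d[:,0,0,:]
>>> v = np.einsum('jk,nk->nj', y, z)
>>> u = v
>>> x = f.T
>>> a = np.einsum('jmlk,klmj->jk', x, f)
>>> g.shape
(11,)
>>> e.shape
()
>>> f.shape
(5, 19, 37, 5)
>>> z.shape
(37, 3)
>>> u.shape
(37, 3)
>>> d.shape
(5, 19, 37, 5)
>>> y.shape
(3, 3)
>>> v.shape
(37, 3)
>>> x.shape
(5, 37, 19, 5)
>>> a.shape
(5, 5)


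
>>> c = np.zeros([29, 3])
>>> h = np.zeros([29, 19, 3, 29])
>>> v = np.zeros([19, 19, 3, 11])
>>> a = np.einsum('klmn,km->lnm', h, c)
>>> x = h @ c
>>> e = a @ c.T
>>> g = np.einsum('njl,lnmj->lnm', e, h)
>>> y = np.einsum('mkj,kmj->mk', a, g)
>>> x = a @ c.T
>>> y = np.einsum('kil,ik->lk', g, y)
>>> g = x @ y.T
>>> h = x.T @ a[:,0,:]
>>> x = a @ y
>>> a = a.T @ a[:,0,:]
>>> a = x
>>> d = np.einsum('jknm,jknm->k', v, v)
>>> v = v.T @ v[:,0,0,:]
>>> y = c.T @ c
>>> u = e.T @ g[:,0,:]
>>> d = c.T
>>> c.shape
(29, 3)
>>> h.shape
(29, 29, 3)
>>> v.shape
(11, 3, 19, 11)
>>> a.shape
(19, 29, 29)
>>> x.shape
(19, 29, 29)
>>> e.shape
(19, 29, 29)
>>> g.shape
(19, 29, 3)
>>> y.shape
(3, 3)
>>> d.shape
(3, 29)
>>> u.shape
(29, 29, 3)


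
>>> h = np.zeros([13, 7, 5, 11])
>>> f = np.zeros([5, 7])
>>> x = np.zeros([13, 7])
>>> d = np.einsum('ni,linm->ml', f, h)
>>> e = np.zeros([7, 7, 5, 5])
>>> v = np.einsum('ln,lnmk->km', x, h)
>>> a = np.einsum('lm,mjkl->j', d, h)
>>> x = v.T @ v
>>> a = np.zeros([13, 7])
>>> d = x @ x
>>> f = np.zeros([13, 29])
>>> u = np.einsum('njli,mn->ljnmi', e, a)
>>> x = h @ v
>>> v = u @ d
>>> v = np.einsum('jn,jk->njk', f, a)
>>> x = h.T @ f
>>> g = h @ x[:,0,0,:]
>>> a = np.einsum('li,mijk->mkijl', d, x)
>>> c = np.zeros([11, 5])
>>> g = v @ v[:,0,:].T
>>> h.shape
(13, 7, 5, 11)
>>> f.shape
(13, 29)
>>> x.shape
(11, 5, 7, 29)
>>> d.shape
(5, 5)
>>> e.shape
(7, 7, 5, 5)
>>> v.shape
(29, 13, 7)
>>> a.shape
(11, 29, 5, 7, 5)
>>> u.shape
(5, 7, 7, 13, 5)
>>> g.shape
(29, 13, 29)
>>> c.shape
(11, 5)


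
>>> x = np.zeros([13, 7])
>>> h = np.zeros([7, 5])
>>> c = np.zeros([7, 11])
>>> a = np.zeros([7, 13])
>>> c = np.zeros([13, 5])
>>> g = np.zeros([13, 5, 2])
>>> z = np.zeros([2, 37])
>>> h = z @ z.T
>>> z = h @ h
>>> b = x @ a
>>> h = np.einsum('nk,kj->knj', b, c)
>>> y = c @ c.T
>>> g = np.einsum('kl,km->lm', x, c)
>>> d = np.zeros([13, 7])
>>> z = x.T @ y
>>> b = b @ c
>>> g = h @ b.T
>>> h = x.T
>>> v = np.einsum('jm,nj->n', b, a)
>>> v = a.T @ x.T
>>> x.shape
(13, 7)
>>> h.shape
(7, 13)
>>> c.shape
(13, 5)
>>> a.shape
(7, 13)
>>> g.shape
(13, 13, 13)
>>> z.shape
(7, 13)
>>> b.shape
(13, 5)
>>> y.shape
(13, 13)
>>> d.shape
(13, 7)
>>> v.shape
(13, 13)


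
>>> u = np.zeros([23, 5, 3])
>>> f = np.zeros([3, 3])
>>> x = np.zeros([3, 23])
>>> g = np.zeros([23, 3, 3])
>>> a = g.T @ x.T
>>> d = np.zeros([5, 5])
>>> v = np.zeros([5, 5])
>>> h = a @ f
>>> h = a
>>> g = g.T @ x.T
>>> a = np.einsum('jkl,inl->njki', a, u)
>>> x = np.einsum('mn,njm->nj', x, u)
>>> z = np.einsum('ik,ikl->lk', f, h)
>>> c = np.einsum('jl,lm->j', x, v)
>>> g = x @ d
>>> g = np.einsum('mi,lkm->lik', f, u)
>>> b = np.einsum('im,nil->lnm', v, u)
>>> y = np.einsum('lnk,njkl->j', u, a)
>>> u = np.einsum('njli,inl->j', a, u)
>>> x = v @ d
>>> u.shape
(3,)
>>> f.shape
(3, 3)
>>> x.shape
(5, 5)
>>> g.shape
(23, 3, 5)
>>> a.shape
(5, 3, 3, 23)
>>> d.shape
(5, 5)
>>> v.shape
(5, 5)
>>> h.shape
(3, 3, 3)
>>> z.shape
(3, 3)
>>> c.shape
(23,)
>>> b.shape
(3, 23, 5)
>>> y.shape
(3,)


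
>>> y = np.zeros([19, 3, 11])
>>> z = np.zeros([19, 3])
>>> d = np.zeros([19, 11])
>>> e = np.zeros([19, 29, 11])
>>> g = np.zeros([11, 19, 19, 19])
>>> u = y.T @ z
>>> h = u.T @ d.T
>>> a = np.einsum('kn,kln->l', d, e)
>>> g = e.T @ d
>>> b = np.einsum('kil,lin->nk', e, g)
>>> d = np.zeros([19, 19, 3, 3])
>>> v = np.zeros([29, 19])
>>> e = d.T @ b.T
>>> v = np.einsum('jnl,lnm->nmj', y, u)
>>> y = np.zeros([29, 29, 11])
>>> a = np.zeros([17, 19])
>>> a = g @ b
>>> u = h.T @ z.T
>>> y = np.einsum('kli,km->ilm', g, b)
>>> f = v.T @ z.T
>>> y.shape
(11, 29, 19)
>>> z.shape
(19, 3)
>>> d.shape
(19, 19, 3, 3)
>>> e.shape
(3, 3, 19, 11)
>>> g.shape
(11, 29, 11)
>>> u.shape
(19, 3, 19)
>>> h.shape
(3, 3, 19)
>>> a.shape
(11, 29, 19)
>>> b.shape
(11, 19)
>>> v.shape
(3, 3, 19)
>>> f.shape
(19, 3, 19)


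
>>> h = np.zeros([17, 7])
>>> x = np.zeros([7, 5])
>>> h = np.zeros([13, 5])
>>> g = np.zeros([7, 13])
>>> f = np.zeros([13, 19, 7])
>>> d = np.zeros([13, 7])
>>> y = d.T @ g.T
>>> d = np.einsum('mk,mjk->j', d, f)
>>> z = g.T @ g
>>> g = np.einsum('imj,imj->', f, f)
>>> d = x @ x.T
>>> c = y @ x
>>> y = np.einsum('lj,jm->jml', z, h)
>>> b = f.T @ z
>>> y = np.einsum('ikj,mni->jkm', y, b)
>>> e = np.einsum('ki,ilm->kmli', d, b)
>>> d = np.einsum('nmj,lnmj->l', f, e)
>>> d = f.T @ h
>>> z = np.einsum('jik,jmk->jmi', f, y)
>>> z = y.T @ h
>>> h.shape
(13, 5)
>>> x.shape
(7, 5)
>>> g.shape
()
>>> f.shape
(13, 19, 7)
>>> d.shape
(7, 19, 5)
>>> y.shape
(13, 5, 7)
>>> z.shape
(7, 5, 5)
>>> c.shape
(7, 5)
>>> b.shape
(7, 19, 13)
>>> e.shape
(7, 13, 19, 7)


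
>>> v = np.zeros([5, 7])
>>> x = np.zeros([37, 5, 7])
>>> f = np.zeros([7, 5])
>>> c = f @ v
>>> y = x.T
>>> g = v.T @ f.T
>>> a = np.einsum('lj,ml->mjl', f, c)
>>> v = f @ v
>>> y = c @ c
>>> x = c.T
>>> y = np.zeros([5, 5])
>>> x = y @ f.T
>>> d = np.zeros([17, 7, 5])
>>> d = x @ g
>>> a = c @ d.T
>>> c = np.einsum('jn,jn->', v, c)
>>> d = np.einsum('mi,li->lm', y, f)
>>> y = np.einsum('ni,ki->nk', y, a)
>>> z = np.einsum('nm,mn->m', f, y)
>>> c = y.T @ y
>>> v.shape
(7, 7)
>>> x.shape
(5, 7)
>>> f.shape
(7, 5)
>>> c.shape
(7, 7)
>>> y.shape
(5, 7)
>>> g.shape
(7, 7)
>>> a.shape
(7, 5)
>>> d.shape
(7, 5)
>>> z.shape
(5,)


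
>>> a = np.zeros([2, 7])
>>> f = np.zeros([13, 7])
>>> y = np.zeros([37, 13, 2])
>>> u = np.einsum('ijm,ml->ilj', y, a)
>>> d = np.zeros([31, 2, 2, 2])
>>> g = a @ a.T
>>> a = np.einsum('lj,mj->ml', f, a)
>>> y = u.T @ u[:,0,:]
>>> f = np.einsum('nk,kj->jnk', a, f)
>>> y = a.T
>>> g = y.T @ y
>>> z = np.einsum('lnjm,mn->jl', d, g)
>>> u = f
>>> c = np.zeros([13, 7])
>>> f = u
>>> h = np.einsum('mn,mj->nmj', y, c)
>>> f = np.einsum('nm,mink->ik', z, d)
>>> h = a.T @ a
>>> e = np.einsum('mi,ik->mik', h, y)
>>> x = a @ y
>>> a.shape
(2, 13)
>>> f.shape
(2, 2)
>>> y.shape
(13, 2)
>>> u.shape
(7, 2, 13)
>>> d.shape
(31, 2, 2, 2)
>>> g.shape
(2, 2)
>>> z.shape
(2, 31)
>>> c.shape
(13, 7)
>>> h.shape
(13, 13)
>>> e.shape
(13, 13, 2)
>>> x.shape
(2, 2)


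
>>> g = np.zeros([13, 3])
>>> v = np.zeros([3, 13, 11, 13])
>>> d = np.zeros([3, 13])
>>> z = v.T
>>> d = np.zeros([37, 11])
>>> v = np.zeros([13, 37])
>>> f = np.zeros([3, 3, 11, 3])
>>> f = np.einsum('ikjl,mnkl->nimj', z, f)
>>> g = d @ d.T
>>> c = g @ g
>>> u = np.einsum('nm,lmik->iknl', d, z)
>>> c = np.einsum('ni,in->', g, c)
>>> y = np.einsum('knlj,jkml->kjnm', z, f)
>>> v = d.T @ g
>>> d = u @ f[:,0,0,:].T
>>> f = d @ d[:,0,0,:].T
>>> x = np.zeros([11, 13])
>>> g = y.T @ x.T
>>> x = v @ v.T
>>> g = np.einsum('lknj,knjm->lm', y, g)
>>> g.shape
(13, 11)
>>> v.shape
(11, 37)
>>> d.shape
(13, 3, 37, 3)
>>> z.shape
(13, 11, 13, 3)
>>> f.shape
(13, 3, 37, 13)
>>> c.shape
()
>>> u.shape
(13, 3, 37, 13)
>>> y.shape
(13, 3, 11, 3)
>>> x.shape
(11, 11)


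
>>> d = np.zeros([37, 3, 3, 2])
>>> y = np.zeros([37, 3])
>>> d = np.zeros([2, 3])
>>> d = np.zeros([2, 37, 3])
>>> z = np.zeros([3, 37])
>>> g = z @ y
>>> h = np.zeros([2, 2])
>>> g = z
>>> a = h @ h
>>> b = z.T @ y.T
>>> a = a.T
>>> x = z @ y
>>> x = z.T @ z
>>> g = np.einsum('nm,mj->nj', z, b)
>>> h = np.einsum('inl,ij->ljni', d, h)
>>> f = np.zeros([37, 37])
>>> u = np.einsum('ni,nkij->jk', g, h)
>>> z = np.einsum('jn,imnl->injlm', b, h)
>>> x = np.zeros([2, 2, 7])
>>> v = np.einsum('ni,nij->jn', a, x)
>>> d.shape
(2, 37, 3)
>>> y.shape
(37, 3)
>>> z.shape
(3, 37, 37, 2, 2)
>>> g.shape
(3, 37)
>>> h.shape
(3, 2, 37, 2)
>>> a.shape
(2, 2)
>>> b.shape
(37, 37)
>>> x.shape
(2, 2, 7)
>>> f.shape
(37, 37)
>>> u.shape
(2, 2)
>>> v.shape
(7, 2)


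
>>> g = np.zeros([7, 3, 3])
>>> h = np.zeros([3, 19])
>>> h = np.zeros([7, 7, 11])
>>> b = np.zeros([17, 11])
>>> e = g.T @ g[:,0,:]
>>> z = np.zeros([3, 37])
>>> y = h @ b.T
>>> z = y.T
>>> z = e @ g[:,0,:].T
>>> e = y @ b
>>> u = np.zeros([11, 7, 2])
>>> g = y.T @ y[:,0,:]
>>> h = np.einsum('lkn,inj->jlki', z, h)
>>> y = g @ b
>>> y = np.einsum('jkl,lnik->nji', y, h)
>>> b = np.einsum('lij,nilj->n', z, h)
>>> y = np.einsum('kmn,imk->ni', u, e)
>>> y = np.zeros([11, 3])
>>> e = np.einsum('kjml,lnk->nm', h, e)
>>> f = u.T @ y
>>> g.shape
(17, 7, 17)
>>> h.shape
(11, 3, 3, 7)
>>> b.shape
(11,)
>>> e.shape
(7, 3)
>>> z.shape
(3, 3, 7)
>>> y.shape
(11, 3)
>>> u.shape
(11, 7, 2)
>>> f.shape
(2, 7, 3)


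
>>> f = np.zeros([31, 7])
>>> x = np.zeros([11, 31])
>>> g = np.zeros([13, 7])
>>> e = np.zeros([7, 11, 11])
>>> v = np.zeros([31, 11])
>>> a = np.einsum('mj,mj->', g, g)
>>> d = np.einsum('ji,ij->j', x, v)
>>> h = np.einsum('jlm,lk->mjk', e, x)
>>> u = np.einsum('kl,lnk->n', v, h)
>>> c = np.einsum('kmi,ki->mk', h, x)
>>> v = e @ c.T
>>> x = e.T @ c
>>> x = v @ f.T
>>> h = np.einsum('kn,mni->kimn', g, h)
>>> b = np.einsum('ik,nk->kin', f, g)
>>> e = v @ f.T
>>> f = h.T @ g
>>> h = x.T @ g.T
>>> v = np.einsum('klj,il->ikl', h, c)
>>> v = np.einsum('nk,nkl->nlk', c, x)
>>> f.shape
(7, 11, 31, 7)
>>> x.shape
(7, 11, 31)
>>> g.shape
(13, 7)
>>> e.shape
(7, 11, 31)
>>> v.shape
(7, 31, 11)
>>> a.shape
()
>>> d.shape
(11,)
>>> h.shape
(31, 11, 13)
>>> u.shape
(7,)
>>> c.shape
(7, 11)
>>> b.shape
(7, 31, 13)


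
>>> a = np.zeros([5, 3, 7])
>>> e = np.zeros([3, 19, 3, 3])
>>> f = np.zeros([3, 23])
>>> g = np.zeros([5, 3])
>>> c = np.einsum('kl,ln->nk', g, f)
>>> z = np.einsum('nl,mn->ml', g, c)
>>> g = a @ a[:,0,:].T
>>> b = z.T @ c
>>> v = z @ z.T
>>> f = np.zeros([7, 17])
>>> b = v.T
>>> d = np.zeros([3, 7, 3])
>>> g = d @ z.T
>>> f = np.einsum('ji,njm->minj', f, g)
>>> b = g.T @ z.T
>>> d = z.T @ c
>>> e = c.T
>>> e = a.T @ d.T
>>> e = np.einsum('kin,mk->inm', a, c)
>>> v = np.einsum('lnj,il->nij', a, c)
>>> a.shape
(5, 3, 7)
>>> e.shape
(3, 7, 23)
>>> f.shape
(23, 17, 3, 7)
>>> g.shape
(3, 7, 23)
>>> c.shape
(23, 5)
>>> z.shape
(23, 3)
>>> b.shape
(23, 7, 23)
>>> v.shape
(3, 23, 7)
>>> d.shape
(3, 5)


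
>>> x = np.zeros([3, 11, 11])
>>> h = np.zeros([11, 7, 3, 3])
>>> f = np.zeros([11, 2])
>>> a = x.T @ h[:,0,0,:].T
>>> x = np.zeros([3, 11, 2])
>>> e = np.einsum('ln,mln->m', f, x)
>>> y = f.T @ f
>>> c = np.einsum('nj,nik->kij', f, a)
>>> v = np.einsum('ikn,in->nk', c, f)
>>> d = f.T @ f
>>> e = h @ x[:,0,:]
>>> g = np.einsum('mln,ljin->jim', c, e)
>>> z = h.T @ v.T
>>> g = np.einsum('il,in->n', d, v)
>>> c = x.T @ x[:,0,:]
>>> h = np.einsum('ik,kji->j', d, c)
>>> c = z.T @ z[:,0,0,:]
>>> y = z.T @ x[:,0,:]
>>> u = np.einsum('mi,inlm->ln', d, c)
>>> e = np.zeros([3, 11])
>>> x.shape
(3, 11, 2)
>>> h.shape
(11,)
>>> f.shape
(11, 2)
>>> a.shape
(11, 11, 11)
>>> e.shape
(3, 11)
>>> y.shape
(2, 7, 3, 2)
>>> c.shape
(2, 7, 3, 2)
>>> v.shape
(2, 11)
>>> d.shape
(2, 2)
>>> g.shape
(11,)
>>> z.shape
(3, 3, 7, 2)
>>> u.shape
(3, 7)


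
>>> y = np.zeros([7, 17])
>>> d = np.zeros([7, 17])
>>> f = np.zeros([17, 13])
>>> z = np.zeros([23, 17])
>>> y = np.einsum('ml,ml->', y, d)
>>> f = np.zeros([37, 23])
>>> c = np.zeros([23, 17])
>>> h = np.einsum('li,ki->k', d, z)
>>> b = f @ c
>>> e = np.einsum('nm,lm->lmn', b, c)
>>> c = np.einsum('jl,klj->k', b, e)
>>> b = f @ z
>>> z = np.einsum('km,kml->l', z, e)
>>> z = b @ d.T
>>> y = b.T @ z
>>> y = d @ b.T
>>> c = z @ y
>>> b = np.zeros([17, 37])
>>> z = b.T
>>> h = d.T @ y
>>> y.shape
(7, 37)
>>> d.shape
(7, 17)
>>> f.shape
(37, 23)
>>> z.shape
(37, 17)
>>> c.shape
(37, 37)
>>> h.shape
(17, 37)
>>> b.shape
(17, 37)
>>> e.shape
(23, 17, 37)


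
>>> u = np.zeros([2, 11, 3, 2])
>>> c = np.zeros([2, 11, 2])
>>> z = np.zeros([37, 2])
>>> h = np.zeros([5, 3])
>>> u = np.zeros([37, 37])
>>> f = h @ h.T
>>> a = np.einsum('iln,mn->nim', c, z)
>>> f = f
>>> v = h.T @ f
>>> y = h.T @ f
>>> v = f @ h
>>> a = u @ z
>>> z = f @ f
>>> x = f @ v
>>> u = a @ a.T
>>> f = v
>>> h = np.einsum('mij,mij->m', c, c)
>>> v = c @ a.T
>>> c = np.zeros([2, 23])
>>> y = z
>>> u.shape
(37, 37)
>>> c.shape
(2, 23)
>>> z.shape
(5, 5)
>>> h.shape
(2,)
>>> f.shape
(5, 3)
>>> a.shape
(37, 2)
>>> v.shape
(2, 11, 37)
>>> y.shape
(5, 5)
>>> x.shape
(5, 3)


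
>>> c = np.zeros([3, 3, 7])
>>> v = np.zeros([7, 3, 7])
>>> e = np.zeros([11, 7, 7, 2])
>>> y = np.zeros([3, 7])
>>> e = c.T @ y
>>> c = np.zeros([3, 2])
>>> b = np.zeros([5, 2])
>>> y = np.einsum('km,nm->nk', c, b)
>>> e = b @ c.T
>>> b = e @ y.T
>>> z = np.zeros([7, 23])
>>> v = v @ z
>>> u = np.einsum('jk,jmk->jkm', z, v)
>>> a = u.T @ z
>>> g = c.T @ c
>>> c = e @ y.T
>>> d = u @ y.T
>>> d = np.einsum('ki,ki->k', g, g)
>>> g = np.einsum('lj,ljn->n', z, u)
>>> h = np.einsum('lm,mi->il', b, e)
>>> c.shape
(5, 5)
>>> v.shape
(7, 3, 23)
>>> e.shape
(5, 3)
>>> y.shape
(5, 3)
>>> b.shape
(5, 5)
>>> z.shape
(7, 23)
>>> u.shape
(7, 23, 3)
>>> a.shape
(3, 23, 23)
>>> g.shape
(3,)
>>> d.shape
(2,)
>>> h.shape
(3, 5)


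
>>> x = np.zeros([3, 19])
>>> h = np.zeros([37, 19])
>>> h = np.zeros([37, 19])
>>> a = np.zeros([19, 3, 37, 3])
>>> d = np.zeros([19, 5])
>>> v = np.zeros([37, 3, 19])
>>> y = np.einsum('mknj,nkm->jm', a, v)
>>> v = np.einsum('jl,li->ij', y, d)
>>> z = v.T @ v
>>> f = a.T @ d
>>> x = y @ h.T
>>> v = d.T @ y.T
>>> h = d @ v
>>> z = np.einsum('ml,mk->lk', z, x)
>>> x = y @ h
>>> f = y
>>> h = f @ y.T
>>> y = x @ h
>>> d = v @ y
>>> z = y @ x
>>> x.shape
(3, 3)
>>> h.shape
(3, 3)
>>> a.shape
(19, 3, 37, 3)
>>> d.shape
(5, 3)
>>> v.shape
(5, 3)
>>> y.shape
(3, 3)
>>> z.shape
(3, 3)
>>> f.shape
(3, 19)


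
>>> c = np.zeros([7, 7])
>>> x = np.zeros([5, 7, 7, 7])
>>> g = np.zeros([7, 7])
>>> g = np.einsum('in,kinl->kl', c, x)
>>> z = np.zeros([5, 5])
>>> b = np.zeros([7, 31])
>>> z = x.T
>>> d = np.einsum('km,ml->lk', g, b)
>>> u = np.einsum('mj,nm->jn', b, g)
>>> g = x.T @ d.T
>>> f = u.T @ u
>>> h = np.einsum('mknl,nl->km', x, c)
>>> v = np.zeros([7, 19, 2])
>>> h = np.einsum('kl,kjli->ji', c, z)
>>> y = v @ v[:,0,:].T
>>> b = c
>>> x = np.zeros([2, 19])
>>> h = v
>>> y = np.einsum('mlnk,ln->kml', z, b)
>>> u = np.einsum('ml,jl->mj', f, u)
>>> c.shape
(7, 7)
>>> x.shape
(2, 19)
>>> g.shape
(7, 7, 7, 31)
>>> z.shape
(7, 7, 7, 5)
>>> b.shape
(7, 7)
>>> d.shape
(31, 5)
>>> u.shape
(5, 31)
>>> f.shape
(5, 5)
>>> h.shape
(7, 19, 2)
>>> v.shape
(7, 19, 2)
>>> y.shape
(5, 7, 7)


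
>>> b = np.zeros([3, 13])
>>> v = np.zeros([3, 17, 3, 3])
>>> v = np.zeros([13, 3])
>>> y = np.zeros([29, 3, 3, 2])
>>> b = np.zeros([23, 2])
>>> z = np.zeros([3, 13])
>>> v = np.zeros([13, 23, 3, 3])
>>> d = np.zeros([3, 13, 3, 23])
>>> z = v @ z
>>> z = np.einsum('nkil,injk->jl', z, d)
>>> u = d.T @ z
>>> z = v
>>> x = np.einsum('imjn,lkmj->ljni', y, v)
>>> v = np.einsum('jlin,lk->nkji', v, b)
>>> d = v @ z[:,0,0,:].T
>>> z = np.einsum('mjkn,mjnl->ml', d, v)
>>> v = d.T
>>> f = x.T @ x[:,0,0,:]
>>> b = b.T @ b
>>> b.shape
(2, 2)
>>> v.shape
(13, 13, 2, 3)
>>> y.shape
(29, 3, 3, 2)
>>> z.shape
(3, 3)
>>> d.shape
(3, 2, 13, 13)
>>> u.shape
(23, 3, 13, 13)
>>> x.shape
(13, 3, 2, 29)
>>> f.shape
(29, 2, 3, 29)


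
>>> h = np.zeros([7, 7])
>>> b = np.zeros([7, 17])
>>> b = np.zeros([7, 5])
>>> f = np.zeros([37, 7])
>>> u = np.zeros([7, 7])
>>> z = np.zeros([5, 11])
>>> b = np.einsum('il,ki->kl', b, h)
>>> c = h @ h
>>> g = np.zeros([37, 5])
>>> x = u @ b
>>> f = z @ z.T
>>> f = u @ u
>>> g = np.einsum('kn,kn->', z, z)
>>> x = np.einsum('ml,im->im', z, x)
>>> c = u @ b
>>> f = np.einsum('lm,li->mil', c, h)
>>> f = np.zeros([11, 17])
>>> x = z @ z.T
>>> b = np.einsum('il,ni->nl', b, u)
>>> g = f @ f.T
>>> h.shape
(7, 7)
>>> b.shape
(7, 5)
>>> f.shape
(11, 17)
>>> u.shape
(7, 7)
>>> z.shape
(5, 11)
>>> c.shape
(7, 5)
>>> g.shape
(11, 11)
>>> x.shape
(5, 5)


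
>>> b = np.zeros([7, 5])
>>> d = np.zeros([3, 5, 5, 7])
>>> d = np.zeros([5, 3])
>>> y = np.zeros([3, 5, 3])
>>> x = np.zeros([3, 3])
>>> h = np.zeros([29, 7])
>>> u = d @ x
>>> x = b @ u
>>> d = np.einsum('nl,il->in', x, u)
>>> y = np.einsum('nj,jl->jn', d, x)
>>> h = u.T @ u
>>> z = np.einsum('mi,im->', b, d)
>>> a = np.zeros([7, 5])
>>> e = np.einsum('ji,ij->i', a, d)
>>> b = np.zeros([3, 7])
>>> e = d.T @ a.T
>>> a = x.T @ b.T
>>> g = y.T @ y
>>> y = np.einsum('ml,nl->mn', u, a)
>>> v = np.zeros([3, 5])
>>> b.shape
(3, 7)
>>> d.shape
(5, 7)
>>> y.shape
(5, 3)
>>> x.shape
(7, 3)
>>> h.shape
(3, 3)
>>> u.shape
(5, 3)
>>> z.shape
()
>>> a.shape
(3, 3)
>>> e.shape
(7, 7)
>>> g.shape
(5, 5)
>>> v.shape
(3, 5)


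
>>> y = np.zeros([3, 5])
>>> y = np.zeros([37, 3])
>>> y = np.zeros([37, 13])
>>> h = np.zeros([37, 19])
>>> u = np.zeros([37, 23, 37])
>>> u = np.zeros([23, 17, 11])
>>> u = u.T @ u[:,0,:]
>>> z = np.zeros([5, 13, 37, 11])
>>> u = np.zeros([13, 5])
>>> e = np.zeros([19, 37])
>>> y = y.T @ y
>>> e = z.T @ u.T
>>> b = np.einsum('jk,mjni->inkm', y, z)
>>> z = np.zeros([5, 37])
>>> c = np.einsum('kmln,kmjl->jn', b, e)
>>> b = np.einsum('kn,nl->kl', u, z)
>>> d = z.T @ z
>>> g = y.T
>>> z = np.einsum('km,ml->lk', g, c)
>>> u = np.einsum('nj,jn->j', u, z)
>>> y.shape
(13, 13)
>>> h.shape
(37, 19)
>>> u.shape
(5,)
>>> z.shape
(5, 13)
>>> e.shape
(11, 37, 13, 13)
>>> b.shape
(13, 37)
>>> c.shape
(13, 5)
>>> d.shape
(37, 37)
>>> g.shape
(13, 13)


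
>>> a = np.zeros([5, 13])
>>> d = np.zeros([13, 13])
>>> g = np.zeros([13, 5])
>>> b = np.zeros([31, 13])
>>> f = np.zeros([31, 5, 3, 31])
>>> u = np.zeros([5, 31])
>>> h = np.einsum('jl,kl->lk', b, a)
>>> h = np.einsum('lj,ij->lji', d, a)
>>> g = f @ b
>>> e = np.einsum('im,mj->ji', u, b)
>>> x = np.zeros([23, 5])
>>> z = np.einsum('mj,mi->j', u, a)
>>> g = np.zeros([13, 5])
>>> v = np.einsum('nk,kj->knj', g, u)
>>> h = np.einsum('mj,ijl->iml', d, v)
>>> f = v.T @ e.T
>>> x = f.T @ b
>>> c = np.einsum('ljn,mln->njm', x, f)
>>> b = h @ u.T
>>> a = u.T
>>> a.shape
(31, 5)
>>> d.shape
(13, 13)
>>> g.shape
(13, 5)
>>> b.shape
(5, 13, 5)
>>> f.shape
(31, 13, 13)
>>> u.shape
(5, 31)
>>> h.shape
(5, 13, 31)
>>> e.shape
(13, 5)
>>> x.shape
(13, 13, 13)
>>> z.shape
(31,)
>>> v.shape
(5, 13, 31)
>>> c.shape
(13, 13, 31)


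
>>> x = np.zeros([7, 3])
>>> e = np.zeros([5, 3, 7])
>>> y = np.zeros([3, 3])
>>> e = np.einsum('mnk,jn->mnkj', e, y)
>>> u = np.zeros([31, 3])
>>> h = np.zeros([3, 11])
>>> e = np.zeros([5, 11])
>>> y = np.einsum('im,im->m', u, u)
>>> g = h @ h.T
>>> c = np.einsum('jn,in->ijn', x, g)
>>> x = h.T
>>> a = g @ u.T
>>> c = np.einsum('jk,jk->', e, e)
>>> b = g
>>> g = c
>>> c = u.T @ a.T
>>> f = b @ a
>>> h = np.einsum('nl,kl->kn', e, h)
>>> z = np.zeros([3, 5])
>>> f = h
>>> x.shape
(11, 3)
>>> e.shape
(5, 11)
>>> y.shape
(3,)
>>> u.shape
(31, 3)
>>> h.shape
(3, 5)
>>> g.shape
()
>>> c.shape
(3, 3)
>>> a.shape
(3, 31)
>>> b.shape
(3, 3)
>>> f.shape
(3, 5)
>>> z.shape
(3, 5)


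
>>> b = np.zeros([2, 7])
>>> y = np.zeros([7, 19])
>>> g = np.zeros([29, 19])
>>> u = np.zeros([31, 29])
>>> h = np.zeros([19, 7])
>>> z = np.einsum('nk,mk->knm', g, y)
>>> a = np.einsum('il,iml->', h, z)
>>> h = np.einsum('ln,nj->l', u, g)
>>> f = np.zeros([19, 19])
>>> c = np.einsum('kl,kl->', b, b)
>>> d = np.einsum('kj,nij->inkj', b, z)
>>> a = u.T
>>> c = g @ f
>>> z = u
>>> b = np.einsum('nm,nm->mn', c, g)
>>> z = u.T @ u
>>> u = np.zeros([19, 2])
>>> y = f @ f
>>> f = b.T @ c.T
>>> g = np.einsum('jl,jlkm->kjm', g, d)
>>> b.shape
(19, 29)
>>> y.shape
(19, 19)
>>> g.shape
(2, 29, 7)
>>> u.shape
(19, 2)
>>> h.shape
(31,)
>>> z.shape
(29, 29)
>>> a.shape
(29, 31)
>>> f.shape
(29, 29)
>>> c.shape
(29, 19)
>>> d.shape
(29, 19, 2, 7)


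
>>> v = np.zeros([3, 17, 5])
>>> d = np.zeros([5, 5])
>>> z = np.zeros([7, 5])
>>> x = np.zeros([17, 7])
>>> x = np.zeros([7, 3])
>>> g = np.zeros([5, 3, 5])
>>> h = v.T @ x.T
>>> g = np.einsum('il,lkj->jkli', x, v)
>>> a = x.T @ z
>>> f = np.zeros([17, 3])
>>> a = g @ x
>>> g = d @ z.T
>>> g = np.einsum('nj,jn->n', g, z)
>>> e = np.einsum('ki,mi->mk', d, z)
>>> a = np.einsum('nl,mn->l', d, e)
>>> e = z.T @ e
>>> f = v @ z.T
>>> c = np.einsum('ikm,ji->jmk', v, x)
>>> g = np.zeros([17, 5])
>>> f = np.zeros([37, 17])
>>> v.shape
(3, 17, 5)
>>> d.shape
(5, 5)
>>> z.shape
(7, 5)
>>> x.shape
(7, 3)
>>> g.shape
(17, 5)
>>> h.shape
(5, 17, 7)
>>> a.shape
(5,)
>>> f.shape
(37, 17)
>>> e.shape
(5, 5)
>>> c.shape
(7, 5, 17)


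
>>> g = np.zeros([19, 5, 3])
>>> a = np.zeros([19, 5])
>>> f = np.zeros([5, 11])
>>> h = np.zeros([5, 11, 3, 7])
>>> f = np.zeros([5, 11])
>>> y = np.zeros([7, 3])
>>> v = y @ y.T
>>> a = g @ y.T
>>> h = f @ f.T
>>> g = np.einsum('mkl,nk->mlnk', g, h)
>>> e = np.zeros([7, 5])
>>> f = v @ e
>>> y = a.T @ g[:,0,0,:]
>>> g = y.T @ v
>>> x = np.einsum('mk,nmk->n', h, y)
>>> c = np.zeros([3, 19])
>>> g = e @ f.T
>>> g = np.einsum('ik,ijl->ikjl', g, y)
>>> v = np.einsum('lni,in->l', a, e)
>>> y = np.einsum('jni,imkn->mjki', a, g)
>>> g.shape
(7, 7, 5, 5)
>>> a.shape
(19, 5, 7)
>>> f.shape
(7, 5)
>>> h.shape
(5, 5)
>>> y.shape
(7, 19, 5, 7)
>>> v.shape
(19,)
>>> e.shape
(7, 5)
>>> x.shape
(7,)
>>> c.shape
(3, 19)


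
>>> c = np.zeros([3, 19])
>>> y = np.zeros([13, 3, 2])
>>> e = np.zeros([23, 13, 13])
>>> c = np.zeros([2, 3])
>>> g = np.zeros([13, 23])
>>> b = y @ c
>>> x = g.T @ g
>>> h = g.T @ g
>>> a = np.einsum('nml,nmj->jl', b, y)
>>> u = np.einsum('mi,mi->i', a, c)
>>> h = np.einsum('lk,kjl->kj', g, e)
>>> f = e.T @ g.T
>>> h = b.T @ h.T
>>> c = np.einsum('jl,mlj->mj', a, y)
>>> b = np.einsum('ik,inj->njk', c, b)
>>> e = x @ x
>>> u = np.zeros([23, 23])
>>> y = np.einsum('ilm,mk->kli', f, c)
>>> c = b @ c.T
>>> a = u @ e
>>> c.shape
(3, 3, 13)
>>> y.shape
(2, 13, 13)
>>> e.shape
(23, 23)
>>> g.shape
(13, 23)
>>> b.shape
(3, 3, 2)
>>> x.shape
(23, 23)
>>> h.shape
(3, 3, 23)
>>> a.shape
(23, 23)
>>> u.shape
(23, 23)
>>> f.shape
(13, 13, 13)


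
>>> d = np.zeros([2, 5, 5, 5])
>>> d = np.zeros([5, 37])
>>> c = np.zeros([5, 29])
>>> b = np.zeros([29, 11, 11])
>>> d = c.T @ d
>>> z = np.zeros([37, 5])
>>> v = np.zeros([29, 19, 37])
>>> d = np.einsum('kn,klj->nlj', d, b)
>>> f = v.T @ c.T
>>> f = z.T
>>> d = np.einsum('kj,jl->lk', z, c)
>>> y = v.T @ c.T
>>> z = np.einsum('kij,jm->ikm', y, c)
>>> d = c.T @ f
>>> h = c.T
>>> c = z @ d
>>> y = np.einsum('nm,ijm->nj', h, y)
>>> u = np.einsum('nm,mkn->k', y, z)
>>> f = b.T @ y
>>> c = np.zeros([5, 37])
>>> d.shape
(29, 37)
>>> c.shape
(5, 37)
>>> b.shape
(29, 11, 11)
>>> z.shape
(19, 37, 29)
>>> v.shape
(29, 19, 37)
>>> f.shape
(11, 11, 19)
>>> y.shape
(29, 19)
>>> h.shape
(29, 5)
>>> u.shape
(37,)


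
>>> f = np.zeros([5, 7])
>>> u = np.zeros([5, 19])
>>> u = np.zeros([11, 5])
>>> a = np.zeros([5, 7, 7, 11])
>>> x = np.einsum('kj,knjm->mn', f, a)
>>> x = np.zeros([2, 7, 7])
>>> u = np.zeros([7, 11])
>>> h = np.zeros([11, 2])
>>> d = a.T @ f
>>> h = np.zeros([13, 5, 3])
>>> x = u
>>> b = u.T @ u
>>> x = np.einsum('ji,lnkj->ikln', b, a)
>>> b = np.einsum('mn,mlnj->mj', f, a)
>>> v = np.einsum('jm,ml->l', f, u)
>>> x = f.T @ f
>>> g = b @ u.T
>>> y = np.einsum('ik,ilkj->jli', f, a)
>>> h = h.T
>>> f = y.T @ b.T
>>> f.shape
(5, 7, 5)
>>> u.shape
(7, 11)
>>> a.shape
(5, 7, 7, 11)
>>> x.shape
(7, 7)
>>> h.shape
(3, 5, 13)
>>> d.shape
(11, 7, 7, 7)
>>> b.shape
(5, 11)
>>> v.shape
(11,)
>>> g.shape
(5, 7)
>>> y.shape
(11, 7, 5)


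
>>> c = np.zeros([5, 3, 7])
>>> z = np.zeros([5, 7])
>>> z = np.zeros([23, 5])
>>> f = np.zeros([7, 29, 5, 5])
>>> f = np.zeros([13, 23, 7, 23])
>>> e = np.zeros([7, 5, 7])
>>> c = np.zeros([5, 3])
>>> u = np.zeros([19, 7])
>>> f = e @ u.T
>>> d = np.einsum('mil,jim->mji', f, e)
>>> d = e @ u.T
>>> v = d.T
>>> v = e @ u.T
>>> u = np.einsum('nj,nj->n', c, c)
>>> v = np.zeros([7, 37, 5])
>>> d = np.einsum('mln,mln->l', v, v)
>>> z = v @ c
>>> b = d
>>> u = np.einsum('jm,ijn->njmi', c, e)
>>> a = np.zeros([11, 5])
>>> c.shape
(5, 3)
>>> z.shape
(7, 37, 3)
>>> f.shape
(7, 5, 19)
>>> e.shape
(7, 5, 7)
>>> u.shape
(7, 5, 3, 7)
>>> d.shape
(37,)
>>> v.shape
(7, 37, 5)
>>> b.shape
(37,)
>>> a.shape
(11, 5)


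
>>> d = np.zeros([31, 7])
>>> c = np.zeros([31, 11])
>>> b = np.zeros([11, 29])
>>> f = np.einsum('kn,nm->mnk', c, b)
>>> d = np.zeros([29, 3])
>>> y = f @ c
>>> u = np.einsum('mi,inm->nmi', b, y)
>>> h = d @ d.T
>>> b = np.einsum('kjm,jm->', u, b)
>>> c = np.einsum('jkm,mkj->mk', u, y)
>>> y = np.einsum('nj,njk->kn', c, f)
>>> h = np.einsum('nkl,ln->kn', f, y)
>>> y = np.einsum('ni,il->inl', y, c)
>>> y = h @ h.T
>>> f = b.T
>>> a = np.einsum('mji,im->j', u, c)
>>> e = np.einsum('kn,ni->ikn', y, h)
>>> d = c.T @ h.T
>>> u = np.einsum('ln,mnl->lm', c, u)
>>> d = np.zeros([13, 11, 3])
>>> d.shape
(13, 11, 3)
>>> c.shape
(29, 11)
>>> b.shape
()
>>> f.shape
()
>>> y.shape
(11, 11)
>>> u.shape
(29, 11)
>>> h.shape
(11, 29)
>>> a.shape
(11,)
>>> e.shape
(29, 11, 11)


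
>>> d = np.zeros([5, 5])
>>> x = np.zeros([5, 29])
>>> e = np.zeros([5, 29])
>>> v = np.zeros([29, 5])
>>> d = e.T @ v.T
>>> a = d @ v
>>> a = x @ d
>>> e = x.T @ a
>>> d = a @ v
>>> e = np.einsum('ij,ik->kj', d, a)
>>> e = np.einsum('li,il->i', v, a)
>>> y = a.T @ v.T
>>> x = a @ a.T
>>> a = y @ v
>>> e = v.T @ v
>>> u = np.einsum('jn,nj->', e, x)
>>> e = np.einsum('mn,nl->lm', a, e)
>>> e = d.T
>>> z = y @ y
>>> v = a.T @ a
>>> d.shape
(5, 5)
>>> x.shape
(5, 5)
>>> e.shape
(5, 5)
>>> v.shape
(5, 5)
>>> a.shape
(29, 5)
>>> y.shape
(29, 29)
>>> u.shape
()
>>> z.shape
(29, 29)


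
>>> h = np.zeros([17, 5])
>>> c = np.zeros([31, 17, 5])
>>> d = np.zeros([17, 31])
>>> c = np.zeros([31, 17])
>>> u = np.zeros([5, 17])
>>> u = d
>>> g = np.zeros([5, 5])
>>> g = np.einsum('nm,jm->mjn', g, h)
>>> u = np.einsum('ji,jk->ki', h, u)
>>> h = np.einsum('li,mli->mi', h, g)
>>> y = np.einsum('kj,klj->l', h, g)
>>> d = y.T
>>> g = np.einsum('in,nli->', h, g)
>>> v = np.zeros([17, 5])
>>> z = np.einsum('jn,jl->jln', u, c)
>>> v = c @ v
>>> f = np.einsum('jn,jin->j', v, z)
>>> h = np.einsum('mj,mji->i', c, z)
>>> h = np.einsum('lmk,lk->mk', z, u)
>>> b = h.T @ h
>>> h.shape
(17, 5)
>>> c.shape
(31, 17)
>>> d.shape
(17,)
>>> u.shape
(31, 5)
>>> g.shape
()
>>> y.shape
(17,)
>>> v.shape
(31, 5)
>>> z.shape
(31, 17, 5)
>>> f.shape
(31,)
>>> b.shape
(5, 5)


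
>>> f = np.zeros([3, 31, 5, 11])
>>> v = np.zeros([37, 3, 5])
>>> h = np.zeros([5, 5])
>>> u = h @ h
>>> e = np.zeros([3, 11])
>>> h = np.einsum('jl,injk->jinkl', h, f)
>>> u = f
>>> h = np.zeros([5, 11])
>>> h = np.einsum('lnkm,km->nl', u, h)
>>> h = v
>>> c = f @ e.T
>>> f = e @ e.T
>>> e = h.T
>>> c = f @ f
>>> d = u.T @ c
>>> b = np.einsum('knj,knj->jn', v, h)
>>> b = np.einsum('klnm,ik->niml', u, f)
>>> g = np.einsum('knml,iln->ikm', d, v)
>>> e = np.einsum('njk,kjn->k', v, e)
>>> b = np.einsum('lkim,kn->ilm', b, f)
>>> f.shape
(3, 3)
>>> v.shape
(37, 3, 5)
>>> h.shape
(37, 3, 5)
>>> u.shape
(3, 31, 5, 11)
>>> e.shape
(5,)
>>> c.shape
(3, 3)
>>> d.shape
(11, 5, 31, 3)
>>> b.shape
(11, 5, 31)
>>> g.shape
(37, 11, 31)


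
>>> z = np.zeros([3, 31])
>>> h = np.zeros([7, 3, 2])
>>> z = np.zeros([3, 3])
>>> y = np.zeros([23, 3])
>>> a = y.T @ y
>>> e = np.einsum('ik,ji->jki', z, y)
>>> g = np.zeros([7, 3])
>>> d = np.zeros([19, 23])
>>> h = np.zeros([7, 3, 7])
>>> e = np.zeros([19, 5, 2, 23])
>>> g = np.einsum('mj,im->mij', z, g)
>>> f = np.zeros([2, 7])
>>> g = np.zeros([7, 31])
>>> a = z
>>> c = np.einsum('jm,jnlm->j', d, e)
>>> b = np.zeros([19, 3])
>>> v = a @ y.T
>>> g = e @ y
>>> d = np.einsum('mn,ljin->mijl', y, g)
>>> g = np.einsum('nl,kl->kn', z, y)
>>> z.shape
(3, 3)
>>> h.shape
(7, 3, 7)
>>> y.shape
(23, 3)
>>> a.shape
(3, 3)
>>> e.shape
(19, 5, 2, 23)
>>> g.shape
(23, 3)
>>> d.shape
(23, 2, 5, 19)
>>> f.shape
(2, 7)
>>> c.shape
(19,)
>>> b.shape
(19, 3)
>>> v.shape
(3, 23)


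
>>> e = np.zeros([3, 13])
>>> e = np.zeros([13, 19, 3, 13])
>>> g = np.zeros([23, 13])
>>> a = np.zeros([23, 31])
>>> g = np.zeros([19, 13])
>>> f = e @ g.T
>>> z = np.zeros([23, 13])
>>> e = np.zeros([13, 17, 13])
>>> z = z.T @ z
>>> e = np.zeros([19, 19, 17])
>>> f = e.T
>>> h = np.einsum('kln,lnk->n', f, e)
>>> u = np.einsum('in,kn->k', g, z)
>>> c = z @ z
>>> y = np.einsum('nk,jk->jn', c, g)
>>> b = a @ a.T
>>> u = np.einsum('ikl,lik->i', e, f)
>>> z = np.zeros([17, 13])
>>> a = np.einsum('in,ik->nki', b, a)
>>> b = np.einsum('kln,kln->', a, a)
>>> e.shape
(19, 19, 17)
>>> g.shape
(19, 13)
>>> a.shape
(23, 31, 23)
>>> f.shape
(17, 19, 19)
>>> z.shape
(17, 13)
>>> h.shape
(19,)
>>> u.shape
(19,)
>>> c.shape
(13, 13)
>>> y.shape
(19, 13)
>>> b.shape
()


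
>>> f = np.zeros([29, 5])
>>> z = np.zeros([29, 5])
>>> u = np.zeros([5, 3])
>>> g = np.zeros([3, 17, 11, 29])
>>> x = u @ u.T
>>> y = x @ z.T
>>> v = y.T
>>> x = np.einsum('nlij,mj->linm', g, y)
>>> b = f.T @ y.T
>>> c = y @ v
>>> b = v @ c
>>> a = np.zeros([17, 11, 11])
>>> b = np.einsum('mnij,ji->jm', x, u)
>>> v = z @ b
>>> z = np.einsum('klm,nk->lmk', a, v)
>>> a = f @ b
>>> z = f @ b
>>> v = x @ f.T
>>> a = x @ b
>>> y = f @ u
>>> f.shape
(29, 5)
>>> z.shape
(29, 17)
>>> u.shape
(5, 3)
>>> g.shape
(3, 17, 11, 29)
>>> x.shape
(17, 11, 3, 5)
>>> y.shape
(29, 3)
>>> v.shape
(17, 11, 3, 29)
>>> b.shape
(5, 17)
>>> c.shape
(5, 5)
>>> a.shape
(17, 11, 3, 17)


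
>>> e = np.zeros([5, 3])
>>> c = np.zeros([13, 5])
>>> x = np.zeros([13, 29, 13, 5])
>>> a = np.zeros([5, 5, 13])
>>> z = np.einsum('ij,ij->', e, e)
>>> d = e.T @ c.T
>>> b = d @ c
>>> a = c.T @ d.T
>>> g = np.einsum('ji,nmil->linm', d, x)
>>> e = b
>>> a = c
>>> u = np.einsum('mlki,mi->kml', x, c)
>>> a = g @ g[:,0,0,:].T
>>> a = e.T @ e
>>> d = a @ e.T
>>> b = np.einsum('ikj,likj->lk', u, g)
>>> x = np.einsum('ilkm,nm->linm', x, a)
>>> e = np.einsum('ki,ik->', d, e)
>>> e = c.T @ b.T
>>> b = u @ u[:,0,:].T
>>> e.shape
(5, 5)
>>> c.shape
(13, 5)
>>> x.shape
(29, 13, 5, 5)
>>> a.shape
(5, 5)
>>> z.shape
()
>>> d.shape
(5, 3)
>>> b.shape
(13, 13, 13)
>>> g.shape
(5, 13, 13, 29)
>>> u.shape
(13, 13, 29)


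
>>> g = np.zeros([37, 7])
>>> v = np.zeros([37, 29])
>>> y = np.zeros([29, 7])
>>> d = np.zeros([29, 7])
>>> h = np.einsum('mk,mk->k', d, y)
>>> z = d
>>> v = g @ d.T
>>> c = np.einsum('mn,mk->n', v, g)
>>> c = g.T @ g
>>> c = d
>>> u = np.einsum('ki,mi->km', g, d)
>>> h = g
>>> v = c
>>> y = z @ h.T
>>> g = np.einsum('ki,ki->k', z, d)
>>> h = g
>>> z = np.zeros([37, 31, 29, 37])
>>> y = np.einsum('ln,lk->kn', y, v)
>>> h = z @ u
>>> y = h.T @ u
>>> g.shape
(29,)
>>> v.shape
(29, 7)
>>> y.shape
(29, 29, 31, 29)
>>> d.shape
(29, 7)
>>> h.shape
(37, 31, 29, 29)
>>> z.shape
(37, 31, 29, 37)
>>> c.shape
(29, 7)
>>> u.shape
(37, 29)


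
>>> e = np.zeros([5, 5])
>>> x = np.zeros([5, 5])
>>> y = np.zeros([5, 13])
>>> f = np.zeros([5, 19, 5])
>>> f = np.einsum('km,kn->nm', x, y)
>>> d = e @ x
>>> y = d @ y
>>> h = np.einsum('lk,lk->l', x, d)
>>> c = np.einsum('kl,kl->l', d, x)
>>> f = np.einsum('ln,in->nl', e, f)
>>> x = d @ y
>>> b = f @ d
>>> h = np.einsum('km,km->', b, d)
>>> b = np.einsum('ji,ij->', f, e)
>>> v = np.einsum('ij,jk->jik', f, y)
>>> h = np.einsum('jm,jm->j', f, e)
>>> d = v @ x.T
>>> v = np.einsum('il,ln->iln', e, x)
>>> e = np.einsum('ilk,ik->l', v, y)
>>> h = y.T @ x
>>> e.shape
(5,)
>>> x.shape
(5, 13)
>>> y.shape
(5, 13)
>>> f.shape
(5, 5)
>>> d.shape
(5, 5, 5)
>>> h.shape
(13, 13)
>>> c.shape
(5,)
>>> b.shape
()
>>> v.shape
(5, 5, 13)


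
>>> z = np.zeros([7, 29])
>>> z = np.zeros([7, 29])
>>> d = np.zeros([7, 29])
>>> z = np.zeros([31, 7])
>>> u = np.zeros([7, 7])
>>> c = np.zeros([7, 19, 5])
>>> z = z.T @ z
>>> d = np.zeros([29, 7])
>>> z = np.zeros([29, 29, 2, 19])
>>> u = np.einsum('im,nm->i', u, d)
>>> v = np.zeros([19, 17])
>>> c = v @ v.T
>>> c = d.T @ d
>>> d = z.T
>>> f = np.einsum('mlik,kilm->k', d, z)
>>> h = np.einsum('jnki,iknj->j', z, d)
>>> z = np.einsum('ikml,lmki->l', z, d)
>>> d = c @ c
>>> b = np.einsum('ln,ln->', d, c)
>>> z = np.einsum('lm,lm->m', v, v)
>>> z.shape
(17,)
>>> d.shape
(7, 7)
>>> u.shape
(7,)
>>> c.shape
(7, 7)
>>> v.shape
(19, 17)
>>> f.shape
(29,)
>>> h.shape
(29,)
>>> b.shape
()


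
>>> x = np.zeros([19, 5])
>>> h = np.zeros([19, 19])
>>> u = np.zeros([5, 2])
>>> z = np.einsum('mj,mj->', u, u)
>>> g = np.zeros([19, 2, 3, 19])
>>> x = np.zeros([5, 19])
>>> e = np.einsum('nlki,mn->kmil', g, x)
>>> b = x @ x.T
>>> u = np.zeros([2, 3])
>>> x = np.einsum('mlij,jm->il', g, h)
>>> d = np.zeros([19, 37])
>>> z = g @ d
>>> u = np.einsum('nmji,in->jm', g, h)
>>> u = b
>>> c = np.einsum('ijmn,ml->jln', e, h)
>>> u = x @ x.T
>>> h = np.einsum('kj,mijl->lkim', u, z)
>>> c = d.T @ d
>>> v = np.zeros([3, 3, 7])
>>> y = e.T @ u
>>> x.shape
(3, 2)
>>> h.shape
(37, 3, 2, 19)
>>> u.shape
(3, 3)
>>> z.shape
(19, 2, 3, 37)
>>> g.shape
(19, 2, 3, 19)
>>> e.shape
(3, 5, 19, 2)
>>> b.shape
(5, 5)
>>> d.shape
(19, 37)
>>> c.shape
(37, 37)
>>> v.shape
(3, 3, 7)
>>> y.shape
(2, 19, 5, 3)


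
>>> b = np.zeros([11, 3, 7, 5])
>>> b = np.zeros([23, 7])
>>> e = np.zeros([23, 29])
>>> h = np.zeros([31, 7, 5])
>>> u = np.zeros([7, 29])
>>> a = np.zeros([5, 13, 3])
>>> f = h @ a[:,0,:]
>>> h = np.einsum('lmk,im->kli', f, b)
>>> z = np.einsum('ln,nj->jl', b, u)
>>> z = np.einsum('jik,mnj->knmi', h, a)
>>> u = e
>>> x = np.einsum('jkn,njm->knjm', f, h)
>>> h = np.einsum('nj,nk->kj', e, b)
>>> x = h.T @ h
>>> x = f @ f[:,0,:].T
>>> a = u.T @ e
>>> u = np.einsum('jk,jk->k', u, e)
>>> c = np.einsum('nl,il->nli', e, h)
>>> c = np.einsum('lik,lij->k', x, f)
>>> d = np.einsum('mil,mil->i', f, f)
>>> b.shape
(23, 7)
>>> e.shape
(23, 29)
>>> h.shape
(7, 29)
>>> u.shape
(29,)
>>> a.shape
(29, 29)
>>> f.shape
(31, 7, 3)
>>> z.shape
(23, 13, 5, 31)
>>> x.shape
(31, 7, 31)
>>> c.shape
(31,)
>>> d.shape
(7,)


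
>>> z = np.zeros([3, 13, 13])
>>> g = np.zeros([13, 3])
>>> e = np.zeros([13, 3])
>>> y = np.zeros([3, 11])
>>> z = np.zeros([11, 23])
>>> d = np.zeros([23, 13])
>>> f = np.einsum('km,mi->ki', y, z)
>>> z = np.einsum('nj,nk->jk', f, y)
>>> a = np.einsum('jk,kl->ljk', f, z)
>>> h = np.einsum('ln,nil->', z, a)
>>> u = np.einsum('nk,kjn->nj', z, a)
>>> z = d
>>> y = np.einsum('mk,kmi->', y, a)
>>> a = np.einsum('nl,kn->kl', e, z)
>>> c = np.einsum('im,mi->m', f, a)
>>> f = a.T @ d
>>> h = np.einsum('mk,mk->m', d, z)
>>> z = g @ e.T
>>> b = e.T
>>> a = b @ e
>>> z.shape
(13, 13)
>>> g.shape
(13, 3)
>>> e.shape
(13, 3)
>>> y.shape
()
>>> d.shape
(23, 13)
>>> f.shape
(3, 13)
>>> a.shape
(3, 3)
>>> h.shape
(23,)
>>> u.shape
(23, 3)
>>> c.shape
(23,)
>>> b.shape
(3, 13)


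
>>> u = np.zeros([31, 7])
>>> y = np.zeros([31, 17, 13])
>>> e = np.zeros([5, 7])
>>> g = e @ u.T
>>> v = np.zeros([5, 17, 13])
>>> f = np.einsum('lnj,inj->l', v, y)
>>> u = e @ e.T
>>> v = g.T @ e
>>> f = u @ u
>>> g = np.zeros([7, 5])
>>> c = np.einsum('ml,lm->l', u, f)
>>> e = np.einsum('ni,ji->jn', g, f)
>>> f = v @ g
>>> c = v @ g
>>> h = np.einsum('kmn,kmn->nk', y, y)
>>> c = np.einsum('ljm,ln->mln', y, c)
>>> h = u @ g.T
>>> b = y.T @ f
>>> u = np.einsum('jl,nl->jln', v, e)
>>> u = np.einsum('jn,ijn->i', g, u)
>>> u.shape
(31,)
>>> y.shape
(31, 17, 13)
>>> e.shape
(5, 7)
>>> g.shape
(7, 5)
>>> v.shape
(31, 7)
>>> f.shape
(31, 5)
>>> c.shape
(13, 31, 5)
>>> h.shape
(5, 7)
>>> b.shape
(13, 17, 5)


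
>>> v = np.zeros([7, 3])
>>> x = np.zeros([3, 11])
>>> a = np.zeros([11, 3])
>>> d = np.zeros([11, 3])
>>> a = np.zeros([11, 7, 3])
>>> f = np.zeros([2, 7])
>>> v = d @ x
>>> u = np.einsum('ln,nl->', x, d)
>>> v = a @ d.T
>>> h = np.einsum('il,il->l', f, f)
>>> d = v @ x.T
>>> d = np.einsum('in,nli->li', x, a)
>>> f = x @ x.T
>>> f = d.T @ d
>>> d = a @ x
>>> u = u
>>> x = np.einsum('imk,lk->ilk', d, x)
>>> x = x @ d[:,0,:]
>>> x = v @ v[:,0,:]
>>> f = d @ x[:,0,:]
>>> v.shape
(11, 7, 11)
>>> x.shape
(11, 7, 11)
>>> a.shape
(11, 7, 3)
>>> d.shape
(11, 7, 11)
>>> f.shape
(11, 7, 11)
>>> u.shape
()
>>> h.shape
(7,)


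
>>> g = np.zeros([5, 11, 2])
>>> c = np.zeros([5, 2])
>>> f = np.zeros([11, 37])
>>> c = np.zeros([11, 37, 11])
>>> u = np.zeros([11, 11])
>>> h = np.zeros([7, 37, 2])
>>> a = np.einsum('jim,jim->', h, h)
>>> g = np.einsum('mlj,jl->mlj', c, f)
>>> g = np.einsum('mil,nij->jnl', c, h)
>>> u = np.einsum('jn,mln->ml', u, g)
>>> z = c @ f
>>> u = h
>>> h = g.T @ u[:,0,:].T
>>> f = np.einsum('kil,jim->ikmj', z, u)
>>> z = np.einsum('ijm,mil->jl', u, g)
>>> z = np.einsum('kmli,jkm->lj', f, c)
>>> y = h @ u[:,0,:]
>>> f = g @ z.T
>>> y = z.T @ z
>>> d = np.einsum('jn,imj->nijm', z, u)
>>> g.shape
(2, 7, 11)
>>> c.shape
(11, 37, 11)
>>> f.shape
(2, 7, 2)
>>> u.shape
(7, 37, 2)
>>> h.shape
(11, 7, 7)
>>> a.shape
()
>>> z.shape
(2, 11)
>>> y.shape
(11, 11)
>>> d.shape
(11, 7, 2, 37)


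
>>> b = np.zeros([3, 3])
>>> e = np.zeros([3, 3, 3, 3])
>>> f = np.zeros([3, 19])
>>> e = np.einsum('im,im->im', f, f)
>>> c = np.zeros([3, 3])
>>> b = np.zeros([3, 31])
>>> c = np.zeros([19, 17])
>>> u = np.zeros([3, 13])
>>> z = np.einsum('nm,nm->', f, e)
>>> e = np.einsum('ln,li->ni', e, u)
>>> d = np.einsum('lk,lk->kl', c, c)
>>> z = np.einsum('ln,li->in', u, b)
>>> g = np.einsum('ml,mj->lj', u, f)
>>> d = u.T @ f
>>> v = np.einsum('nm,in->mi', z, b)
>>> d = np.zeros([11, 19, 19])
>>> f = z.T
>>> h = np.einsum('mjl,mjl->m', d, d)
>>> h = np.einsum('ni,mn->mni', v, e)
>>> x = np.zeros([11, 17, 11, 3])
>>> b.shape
(3, 31)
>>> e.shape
(19, 13)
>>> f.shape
(13, 31)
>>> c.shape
(19, 17)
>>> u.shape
(3, 13)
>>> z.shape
(31, 13)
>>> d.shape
(11, 19, 19)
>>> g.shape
(13, 19)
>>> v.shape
(13, 3)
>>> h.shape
(19, 13, 3)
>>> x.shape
(11, 17, 11, 3)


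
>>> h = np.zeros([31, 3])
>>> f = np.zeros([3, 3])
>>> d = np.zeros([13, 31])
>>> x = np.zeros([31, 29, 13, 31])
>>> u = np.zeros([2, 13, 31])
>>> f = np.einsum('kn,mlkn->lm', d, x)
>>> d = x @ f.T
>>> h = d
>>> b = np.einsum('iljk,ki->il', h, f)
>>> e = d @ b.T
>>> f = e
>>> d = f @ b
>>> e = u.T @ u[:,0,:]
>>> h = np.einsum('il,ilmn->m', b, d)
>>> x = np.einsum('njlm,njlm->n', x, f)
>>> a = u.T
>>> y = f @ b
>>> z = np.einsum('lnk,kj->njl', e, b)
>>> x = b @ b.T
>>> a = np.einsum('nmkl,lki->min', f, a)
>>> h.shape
(13,)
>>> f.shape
(31, 29, 13, 31)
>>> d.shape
(31, 29, 13, 29)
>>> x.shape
(31, 31)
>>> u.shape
(2, 13, 31)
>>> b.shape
(31, 29)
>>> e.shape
(31, 13, 31)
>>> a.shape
(29, 2, 31)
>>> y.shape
(31, 29, 13, 29)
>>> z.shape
(13, 29, 31)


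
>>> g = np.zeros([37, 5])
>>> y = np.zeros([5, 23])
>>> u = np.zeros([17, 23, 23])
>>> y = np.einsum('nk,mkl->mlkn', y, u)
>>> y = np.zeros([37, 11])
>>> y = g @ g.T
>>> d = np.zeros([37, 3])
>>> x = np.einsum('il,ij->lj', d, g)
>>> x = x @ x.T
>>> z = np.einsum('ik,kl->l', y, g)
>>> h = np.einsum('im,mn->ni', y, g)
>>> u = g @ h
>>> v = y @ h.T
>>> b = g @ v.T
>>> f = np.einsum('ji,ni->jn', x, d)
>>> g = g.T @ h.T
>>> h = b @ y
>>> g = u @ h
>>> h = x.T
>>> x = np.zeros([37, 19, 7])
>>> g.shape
(37, 37)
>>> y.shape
(37, 37)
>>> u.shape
(37, 37)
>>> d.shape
(37, 3)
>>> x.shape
(37, 19, 7)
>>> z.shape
(5,)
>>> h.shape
(3, 3)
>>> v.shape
(37, 5)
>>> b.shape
(37, 37)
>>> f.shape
(3, 37)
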